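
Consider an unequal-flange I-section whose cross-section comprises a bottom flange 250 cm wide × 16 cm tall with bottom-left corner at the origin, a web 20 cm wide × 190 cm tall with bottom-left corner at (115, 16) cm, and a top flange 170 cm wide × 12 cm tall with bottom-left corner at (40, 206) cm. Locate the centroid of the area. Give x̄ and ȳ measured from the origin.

x̄ = 125.00 cm, ȳ = 90.07 cm

bottom flange: A = 250 × 16 = 4000.00, centroid at (125.00, 8.00).
web: A = 20 × 190 = 3800.00, centroid at (125.00, 111.00).
top flange: A = 170 × 12 = 2040.00, centroid at (125.00, 212.00).
ΣA = 9840.00 cm², ΣAx̄ = 1230000.00 cm³, ΣAȳ = 886280.00 cm³.
x̄ = 1230000.00/9840.00 = 125.00 cm; ȳ = 886280.00/9840.00 = 90.07 cm.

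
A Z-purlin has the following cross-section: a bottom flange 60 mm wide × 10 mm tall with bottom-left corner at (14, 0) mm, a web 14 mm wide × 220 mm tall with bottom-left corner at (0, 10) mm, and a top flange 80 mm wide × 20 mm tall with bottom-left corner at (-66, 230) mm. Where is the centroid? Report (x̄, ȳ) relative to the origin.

bottom flange: A = 60 × 10 = 600.00, centroid at (44.00, 5.00).
web: A = 14 × 220 = 3080.00, centroid at (7.00, 120.00).
top flange: A = 80 × 20 = 1600.00, centroid at (-26.00, 240.00).
ΣA = 5280.00 mm²
ΣAx̄ = (600.00)(44.00) + (3080.00)(7.00) + (1600.00)(-26.00) = 6360.00 mm³
ΣAȳ = (600.00)(5.00) + (3080.00)(120.00) + (1600.00)(240.00) = 756600.00 mm³
x̄ = 6360.00 / 5280.00 = 1.20 mm
ȳ = 756600.00 / 5280.00 = 143.30 mm

x̄ = 1.20 mm, ȳ = 143.30 mm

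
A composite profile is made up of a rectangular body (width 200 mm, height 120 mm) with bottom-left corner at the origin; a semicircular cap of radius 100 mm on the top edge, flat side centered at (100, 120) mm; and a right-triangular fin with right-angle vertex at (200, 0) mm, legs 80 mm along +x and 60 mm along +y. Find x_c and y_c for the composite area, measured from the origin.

x_c = 107.22 mm, y_c = 95.93 mm

Part | A | x̄ᵢ | ȳᵢ | A·x̄ᵢ | A·ȳᵢ
rectangular body | 24000.00 | 100.00 | 60.00 | 2400000.00 | 1440000.00
semicircular top | 15707.96 | 100.00 | 162.44 | 1570796.33 | 2551622.26
triangular fin | 2400.00 | 226.67 | 20.00 | 544000.00 | 48000.00
Σ | 42107.96 |  |  | 4514796.33 | 4039622.26
x_c = 4514796.33 / 42107.96 = 107.22 mm
y_c = 4039622.26 / 42107.96 = 95.93 mm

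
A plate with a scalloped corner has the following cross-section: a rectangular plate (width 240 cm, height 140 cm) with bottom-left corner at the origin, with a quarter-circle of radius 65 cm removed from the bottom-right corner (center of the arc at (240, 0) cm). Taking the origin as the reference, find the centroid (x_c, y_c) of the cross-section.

x_c = 109.87 cm, y_c = 74.65 cm

Part | A | x̄ᵢ | ȳᵢ | A·x̄ᵢ | A·ȳᵢ
plate | 33600.00 | 120.00 | 70.00 | 4032000.00 | 2352000.00
removed quarter-circle | -3318.31 | 212.41 | 27.59 | -704852.07 | -91541.67
Σ | 30281.69 |  |  | 3327147.93 | 2260458.33
x_c = 3327147.93 / 30281.69 = 109.87 cm
y_c = 2260458.33 / 30281.69 = 74.65 cm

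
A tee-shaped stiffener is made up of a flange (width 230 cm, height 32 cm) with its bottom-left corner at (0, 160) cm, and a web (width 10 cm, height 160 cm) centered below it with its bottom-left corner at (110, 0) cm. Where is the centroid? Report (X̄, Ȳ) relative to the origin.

Part | A | x̄ᵢ | ȳᵢ | A·x̄ᵢ | A·ȳᵢ
web | 1600.00 | 115.00 | 80.00 | 184000.00 | 128000.00
flange | 7360.00 | 115.00 | 176.00 | 846400.00 | 1295360.00
Σ | 8960.00 |  |  | 1030400.00 | 1423360.00
X̄ = 1030400.00 / 8960.00 = 115.00 cm
Ȳ = 1423360.00 / 8960.00 = 158.86 cm

X̄ = 115.00 cm, Ȳ = 158.86 cm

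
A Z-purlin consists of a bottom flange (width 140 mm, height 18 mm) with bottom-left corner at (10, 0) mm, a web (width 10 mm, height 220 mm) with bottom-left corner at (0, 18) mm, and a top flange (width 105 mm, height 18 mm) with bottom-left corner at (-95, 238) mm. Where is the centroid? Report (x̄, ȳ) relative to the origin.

x̄ = 20.01 mm, ȳ = 116.66 mm

bottom flange: A = 140 × 18 = 2520.00, centroid at (80.00, 9.00).
web: A = 10 × 220 = 2200.00, centroid at (5.00, 128.00).
top flange: A = 105 × 18 = 1890.00, centroid at (-42.50, 247.00).
ΣA = 6610.00 mm²
ΣAx̄ = (2520.00)(80.00) + (2200.00)(5.00) + (1890.00)(-42.50) = 132275.00 mm³
ΣAȳ = (2520.00)(9.00) + (2200.00)(128.00) + (1890.00)(247.00) = 771110.00 mm³
x̄ = 132275.00 / 6610.00 = 20.01 mm
ȳ = 771110.00 / 6610.00 = 116.66 mm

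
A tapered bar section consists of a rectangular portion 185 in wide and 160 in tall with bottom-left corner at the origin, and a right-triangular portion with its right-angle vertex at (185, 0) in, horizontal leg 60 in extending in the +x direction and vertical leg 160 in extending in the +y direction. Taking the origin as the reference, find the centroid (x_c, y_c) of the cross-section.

Part | A | x̄ᵢ | ȳᵢ | A·x̄ᵢ | A·ȳᵢ
rectangular portion | 29600.00 | 92.50 | 80.00 | 2738000.00 | 2368000.00
triangular portion | 4800.00 | 205.00 | 53.33 | 984000.00 | 256000.00
Σ | 34400.00 |  |  | 3722000.00 | 2624000.00
x_c = 3722000.00 / 34400.00 = 108.20 in
y_c = 2624000.00 / 34400.00 = 76.28 in

x_c = 108.20 in, y_c = 76.28 in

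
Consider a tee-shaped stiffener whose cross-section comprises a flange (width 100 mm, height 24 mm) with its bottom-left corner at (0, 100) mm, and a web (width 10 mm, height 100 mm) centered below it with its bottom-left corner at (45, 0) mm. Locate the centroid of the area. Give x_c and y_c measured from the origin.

x_c = 50.00 mm, y_c = 93.76 mm

web: A = 10 × 100 = 1000.00, centroid at (50.00, 50.00).
flange: A = 100 × 24 = 2400.00, centroid at (50.00, 112.00).
ΣA = 3400.00 mm², ΣAx_c = 170000.00 mm³, ΣAy_c = 318800.00 mm³.
x_c = 170000.00/3400.00 = 50.00 mm; y_c = 318800.00/3400.00 = 93.76 mm.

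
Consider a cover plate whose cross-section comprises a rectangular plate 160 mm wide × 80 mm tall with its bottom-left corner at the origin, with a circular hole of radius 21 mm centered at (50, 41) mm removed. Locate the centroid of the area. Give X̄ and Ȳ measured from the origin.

plate: A = 160 × 80 = 12800.00, centroid at (80.00, 40.00).
hole: A = −π·21² = -1385.44, centroid at (50.00, 41.00).
ΣA = 11414.56 mm²
ΣAX̄ = (12800.00)(80.00) + (-1385.44)(50.00) = 954727.88 mm³
ΣAȲ = (12800.00)(40.00) + (-1385.44)(41.00) = 455196.86 mm³
X̄ = 954727.88 / 11414.56 = 83.64 mm
Ȳ = 455196.86 / 11414.56 = 39.88 mm

X̄ = 83.64 mm, Ȳ = 39.88 mm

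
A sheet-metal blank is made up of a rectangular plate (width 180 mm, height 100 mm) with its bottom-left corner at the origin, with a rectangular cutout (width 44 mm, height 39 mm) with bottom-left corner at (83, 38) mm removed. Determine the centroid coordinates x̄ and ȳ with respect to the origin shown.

plate: A = 180 × 100 = 18000.00, centroid at (90.00, 50.00).
hole: A = −(44 × 39) = -1716.00, centroid at (105.00, 57.50).
ΣA = 16284.00 mm², ΣAx̄ = 1439820.00 mm³, ΣAȳ = 801330.00 mm³.
x̄ = 1439820.00/16284.00 = 88.42 mm; ȳ = 801330.00/16284.00 = 49.21 mm.

x̄ = 88.42 mm, ȳ = 49.21 mm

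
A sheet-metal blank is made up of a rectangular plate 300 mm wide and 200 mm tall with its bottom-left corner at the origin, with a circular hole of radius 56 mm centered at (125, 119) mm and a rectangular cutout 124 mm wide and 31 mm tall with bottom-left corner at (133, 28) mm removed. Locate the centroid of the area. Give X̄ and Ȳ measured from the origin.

X̄ = 151.58 mm, Ȳ = 100.65 mm

plate: A = 300 × 200 = 60000.00, centroid at (150.00, 100.00).
hole 1: A = −π·56² = -9852.03, centroid at (125.00, 119.00).
hole 2: A = −(124 × 31) = -3844.00, centroid at (195.00, 43.50).
ΣA = 46303.97 mm², ΣAX̄ = 7018915.68 mm³, ΣAȲ = 4660393.89 mm³.
X̄ = 7018915.68/46303.97 = 151.58 mm; Ȳ = 4660393.89/46303.97 = 100.65 mm.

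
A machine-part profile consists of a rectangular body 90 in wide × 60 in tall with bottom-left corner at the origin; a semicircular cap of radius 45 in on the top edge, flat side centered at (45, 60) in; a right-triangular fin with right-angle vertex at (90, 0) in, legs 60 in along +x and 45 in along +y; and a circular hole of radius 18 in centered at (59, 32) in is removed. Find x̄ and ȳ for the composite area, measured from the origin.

rectangular body: A = 90 × 60 = 5400.00, centroid at (45.00, 30.00).
semicircular top: A = ½π·45² = 3180.86, centroid at (45.00, 79.10).
triangular fin: A = ½·60·45 = 1350.00, centroid at (110.00, 15.00).
hole: A = −π·18² = -1017.88, centroid at (59.00, 32.00).
ΣA = 8912.99 in², ΣAx̄ = 474584.13 in³, ΣAȳ = 401279.72 in³.
x̄ = 474584.13/8912.99 = 53.25 in; ȳ = 401279.72/8912.99 = 45.02 in.

x̄ = 53.25 in, ȳ = 45.02 in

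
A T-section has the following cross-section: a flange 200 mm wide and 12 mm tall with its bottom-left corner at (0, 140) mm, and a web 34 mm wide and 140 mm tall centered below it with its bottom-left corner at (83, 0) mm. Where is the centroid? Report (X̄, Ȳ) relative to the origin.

web: A = 34 × 140 = 4760.00, centroid at (100.00, 70.00).
flange: A = 200 × 12 = 2400.00, centroid at (100.00, 146.00).
ΣA = 7160.00 mm², ΣAX̄ = 716000.00 mm³, ΣAȲ = 683600.00 mm³.
X̄ = 716000.00/7160.00 = 100.00 mm; Ȳ = 683600.00/7160.00 = 95.47 mm.

X̄ = 100.00 mm, Ȳ = 95.47 mm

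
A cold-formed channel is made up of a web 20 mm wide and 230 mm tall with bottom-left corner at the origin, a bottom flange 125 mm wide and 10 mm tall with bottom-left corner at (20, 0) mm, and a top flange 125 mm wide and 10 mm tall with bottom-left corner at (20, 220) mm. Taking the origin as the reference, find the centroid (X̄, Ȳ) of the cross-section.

Part | A | x̄ᵢ | ȳᵢ | A·x̄ᵢ | A·ȳᵢ
web | 4600.00 | 10.00 | 115.00 | 46000.00 | 529000.00
bottom flange | 1250.00 | 82.50 | 5.00 | 103125.00 | 6250.00
top flange | 1250.00 | 82.50 | 225.00 | 103125.00 | 281250.00
Σ | 7100.00 |  |  | 252250.00 | 816500.00
X̄ = 252250.00 / 7100.00 = 35.53 mm
Ȳ = 816500.00 / 7100.00 = 115.00 mm

X̄ = 35.53 mm, Ȳ = 115.00 mm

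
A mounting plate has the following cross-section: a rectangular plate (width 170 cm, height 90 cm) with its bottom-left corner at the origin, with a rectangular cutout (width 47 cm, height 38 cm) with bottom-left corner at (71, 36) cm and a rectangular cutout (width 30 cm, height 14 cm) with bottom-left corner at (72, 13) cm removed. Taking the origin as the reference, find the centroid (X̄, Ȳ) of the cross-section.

X̄ = 83.64 cm, Ȳ = 44.44 cm

Part | A | x̄ᵢ | ȳᵢ | A·x̄ᵢ | A·ȳᵢ
plate | 15300.00 | 85.00 | 45.00 | 1300500.00 | 688500.00
hole 1 | -1786.00 | 94.50 | 55.00 | -168777.00 | -98230.00
hole 2 | -420.00 | 87.00 | 20.00 | -36540.00 | -8400.00
Σ | 13094.00 |  |  | 1095183.00 | 581870.00
X̄ = 1095183.00 / 13094.00 = 83.64 cm
Ȳ = 581870.00 / 13094.00 = 44.44 cm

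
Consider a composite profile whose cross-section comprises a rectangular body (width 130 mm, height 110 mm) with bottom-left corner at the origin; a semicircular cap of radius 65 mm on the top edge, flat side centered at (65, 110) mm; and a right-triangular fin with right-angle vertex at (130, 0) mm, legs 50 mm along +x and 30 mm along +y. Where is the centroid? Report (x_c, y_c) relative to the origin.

x_c = 67.82 mm, y_c = 78.72 mm

Part | A | x̄ᵢ | ȳᵢ | A·x̄ᵢ | A·ȳᵢ
rectangular body | 14300.00 | 65.00 | 55.00 | 929500.00 | 786500.00
semicircular top | 6636.61 | 65.00 | 137.59 | 431379.94 | 913110.93
triangular fin | 750.00 | 146.67 | 10.00 | 110000.00 | 7500.00
Σ | 21686.61 |  |  | 1470879.94 | 1707110.93
x_c = 1470879.94 / 21686.61 = 67.82 mm
y_c = 1707110.93 / 21686.61 = 78.72 mm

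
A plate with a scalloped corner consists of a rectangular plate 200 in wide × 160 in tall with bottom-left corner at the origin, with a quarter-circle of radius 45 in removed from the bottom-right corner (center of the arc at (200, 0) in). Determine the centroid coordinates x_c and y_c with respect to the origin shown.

x_c = 95.77 in, y_c = 83.19 in

plate: A = 200 × 160 = 32000.00, centroid at (100.00, 80.00).
removed quarter-circle: A = −¼π·45² = -1590.43, centroid at (180.90, 19.10).
ΣA = 30409.57 in², ΣAx_c = 2912288.74 in³, ΣAy_c = 2529625.00 in³.
x_c = 2912288.74/30409.57 = 95.77 in; y_c = 2529625.00/30409.57 = 83.19 in.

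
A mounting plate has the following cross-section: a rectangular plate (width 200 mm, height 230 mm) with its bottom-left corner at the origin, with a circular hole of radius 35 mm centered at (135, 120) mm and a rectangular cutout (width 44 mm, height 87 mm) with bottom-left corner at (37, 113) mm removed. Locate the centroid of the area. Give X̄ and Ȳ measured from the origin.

plate: A = 200 × 230 = 46000.00, centroid at (100.00, 115.00).
hole 1: A = −π·35² = -3848.45, centroid at (135.00, 120.00).
hole 2: A = −(44 × 87) = -3828.00, centroid at (59.00, 156.50).
ΣA = 38323.55 mm²
ΣAX̄ = (46000.00)(100.00) + (-3848.45)(135.00) + (-3828.00)(59.00) = 3854607.11 mm³
ΣAȲ = (46000.00)(115.00) + (-3848.45)(120.00) + (-3828.00)(156.50) = 4229103.88 mm³
X̄ = 3854607.11 / 38323.55 = 100.58 mm
Ȳ = 4229103.88 / 38323.55 = 110.35 mm

X̄ = 100.58 mm, Ȳ = 110.35 mm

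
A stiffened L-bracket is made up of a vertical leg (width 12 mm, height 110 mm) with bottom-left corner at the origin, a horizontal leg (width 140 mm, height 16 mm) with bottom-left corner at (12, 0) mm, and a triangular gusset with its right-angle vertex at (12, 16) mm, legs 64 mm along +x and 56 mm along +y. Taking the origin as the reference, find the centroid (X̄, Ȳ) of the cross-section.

X̄ = 46.96 mm, Ȳ = 28.52 mm

vertical leg: A = 12 × 110 = 1320.00, centroid at (6.00, 55.00).
horizontal leg: A = 140 × 16 = 2240.00, centroid at (82.00, 8.00).
gusset: A = ½·64·56 = 1792.00, centroid at (33.33, 34.67).
ΣA = 5352.00 mm²
ΣAX̄ = (1320.00)(6.00) + (2240.00)(82.00) + (1792.00)(33.33) = 251333.33 mm³
ΣAȲ = (1320.00)(55.00) + (2240.00)(8.00) + (1792.00)(34.67) = 152642.67 mm³
X̄ = 251333.33 / 5352.00 = 46.96 mm
Ȳ = 152642.67 / 5352.00 = 28.52 mm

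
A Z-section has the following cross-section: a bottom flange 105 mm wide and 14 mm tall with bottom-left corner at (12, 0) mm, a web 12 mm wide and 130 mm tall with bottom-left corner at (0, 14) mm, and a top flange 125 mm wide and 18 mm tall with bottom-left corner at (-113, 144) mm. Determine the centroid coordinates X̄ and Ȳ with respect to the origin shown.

bottom flange: A = 105 × 14 = 1470.00, centroid at (64.50, 7.00).
web: A = 12 × 130 = 1560.00, centroid at (6.00, 79.00).
top flange: A = 125 × 18 = 2250.00, centroid at (-50.50, 153.00).
ΣA = 5280.00 mm²
ΣAX̄ = (1470.00)(64.50) + (1560.00)(6.00) + (2250.00)(-50.50) = -9450.00 mm³
ΣAȲ = (1470.00)(7.00) + (1560.00)(79.00) + (2250.00)(153.00) = 477780.00 mm³
X̄ = -9450.00 / 5280.00 = -1.79 mm
Ȳ = 477780.00 / 5280.00 = 90.49 mm

X̄ = -1.79 mm, Ȳ = 90.49 mm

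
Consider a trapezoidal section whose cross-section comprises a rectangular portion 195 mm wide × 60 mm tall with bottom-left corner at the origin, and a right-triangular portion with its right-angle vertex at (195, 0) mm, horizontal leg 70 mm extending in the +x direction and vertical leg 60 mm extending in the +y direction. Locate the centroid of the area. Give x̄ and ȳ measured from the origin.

x̄ = 115.89 mm, ȳ = 28.48 mm

rectangular portion: A = 195 × 60 = 11700.00, centroid at (97.50, 30.00).
triangular portion: A = ½·70·60 = 2100.00, centroid at (218.33, 20.00).
ΣA = 13800.00 mm², ΣAx̄ = 1599250.00 mm³, ΣAȳ = 393000.00 mm³.
x̄ = 1599250.00/13800.00 = 115.89 mm; ȳ = 393000.00/13800.00 = 28.48 mm.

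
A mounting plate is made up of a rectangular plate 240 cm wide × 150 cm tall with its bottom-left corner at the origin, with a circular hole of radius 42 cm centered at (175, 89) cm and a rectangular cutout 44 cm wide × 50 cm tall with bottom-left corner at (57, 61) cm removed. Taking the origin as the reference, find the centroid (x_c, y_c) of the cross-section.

x_c = 112.41 cm, y_c = 71.40 cm

plate: A = 240 × 150 = 36000.00, centroid at (120.00, 75.00).
hole 1: A = −π·42² = -5541.77, centroid at (175.00, 89.00).
hole 2: A = −(44 × 50) = -2200.00, centroid at (79.00, 86.00).
ΣA = 28258.23 cm²
ΣAx_c = (36000.00)(120.00) + (-5541.77)(175.00) + (-2200.00)(79.00) = 3176390.35 cm³
ΣAy_c = (36000.00)(75.00) + (-5541.77)(89.00) + (-2200.00)(86.00) = 2017582.52 cm³
x_c = 3176390.35 / 28258.23 = 112.41 cm
y_c = 2017582.52 / 28258.23 = 71.40 cm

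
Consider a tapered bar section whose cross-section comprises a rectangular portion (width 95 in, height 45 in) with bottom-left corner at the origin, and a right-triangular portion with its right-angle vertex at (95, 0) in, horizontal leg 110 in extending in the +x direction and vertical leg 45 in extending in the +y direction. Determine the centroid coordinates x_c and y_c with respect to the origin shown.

x_c = 78.36 in, y_c = 19.75 in

rectangular portion: A = 95 × 45 = 4275.00, centroid at (47.50, 22.50).
triangular portion: A = ½·110·45 = 2475.00, centroid at (131.67, 15.00).
ΣA = 6750.00 in²
ΣAx_c = (4275.00)(47.50) + (2475.00)(131.67) = 528937.50 in³
ΣAy_c = (4275.00)(22.50) + (2475.00)(15.00) = 133312.50 in³
x_c = 528937.50 / 6750.00 = 78.36 in
y_c = 133312.50 / 6750.00 = 19.75 in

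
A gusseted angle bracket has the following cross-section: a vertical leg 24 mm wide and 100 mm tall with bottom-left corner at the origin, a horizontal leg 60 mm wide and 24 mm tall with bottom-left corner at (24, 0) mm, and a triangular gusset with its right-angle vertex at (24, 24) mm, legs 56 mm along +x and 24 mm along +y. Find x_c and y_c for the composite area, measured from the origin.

vertical leg: A = 24 × 100 = 2400.00, centroid at (12.00, 50.00).
horizontal leg: A = 60 × 24 = 1440.00, centroid at (54.00, 12.00).
gusset: A = ½·56·24 = 672.00, centroid at (42.67, 32.00).
ΣA = 4512.00 mm²
ΣAx_c = (2400.00)(12.00) + (1440.00)(54.00) + (672.00)(42.67) = 135232.00 mm³
ΣAy_c = (2400.00)(50.00) + (1440.00)(12.00) + (672.00)(32.00) = 158784.00 mm³
x_c = 135232.00 / 4512.00 = 29.97 mm
y_c = 158784.00 / 4512.00 = 35.19 mm

x_c = 29.97 mm, y_c = 35.19 mm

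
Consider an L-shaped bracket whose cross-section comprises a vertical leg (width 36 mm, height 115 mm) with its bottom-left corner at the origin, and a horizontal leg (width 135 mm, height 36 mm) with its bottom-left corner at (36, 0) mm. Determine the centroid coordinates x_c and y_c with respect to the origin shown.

vertical leg: A = 36 × 115 = 4140.00, centroid at (18.00, 57.50).
horizontal leg: A = 135 × 36 = 4860.00, centroid at (103.50, 18.00).
ΣA = 9000.00 mm², ΣAx_c = 577530.00 mm³, ΣAy_c = 325530.00 mm³.
x_c = 577530.00/9000.00 = 64.17 mm; y_c = 325530.00/9000.00 = 36.17 mm.

x_c = 64.17 mm, y_c = 36.17 mm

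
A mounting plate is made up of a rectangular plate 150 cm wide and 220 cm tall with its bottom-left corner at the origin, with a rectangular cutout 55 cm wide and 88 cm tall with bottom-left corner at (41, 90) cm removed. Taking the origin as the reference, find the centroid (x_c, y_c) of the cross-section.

x_c = 76.12 cm, y_c = 105.88 cm

Part | A | x̄ᵢ | ȳᵢ | A·x̄ᵢ | A·ȳᵢ
plate | 33000.00 | 75.00 | 110.00 | 2475000.00 | 3630000.00
hole | -4840.00 | 68.50 | 134.00 | -331540.00 | -648560.00
Σ | 28160.00 |  |  | 2143460.00 | 2981440.00
x_c = 2143460.00 / 28160.00 = 76.12 cm
y_c = 2981440.00 / 28160.00 = 105.88 cm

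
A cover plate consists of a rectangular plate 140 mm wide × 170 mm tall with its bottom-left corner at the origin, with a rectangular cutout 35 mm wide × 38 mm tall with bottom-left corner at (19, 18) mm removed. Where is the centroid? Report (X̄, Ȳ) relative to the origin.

X̄ = 71.98 mm, Ȳ = 87.84 mm

plate: A = 140 × 170 = 23800.00, centroid at (70.00, 85.00).
hole: A = −(35 × 38) = -1330.00, centroid at (36.50, 37.00).
ΣA = 22470.00 mm²
ΣAX̄ = (23800.00)(70.00) + (-1330.00)(36.50) = 1617455.00 mm³
ΣAȲ = (23800.00)(85.00) + (-1330.00)(37.00) = 1973790.00 mm³
X̄ = 1617455.00 / 22470.00 = 71.98 mm
Ȳ = 1973790.00 / 22470.00 = 87.84 mm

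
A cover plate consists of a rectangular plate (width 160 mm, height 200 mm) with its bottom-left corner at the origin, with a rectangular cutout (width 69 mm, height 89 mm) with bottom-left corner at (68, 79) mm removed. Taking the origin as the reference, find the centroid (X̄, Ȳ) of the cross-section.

X̄ = 74.66 mm, Ȳ = 94.42 mm

plate: A = 160 × 200 = 32000.00, centroid at (80.00, 100.00).
hole: A = −(69 × 89) = -6141.00, centroid at (102.50, 123.50).
ΣA = 25859.00 mm², ΣAX̄ = 1930547.50 mm³, ΣAȲ = 2441586.50 mm³.
X̄ = 1930547.50/25859.00 = 74.66 mm; Ȳ = 2441586.50/25859.00 = 94.42 mm.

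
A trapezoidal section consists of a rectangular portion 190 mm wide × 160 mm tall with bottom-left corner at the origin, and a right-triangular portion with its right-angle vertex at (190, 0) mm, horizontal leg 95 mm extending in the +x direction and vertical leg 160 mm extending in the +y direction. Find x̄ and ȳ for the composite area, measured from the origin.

Part | A | x̄ᵢ | ȳᵢ | A·x̄ᵢ | A·ȳᵢ
rectangular portion | 30400.00 | 95.00 | 80.00 | 2888000.00 | 2432000.00
triangular portion | 7600.00 | 221.67 | 53.33 | 1684666.67 | 405333.33
Σ | 38000.00 |  |  | 4572666.67 | 2837333.33
x̄ = 4572666.67 / 38000.00 = 120.33 mm
ȳ = 2837333.33 / 38000.00 = 74.67 mm

x̄ = 120.33 mm, ȳ = 74.67 mm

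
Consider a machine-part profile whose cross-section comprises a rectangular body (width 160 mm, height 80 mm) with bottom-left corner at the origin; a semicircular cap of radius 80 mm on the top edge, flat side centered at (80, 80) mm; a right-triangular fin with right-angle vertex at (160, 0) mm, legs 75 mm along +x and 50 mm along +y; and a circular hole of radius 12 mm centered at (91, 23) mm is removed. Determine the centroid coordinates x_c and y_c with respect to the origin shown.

Part | A | x̄ᵢ | ȳᵢ | A·x̄ᵢ | A·ȳᵢ
rectangular body | 12800.00 | 80.00 | 40.00 | 1024000.00 | 512000.00
semicircular top | 10053.10 | 80.00 | 113.95 | 804247.72 | 1145581.05
triangular fin | 1875.00 | 185.00 | 16.67 | 346875.00 | 31250.00
hole | -452.39 | 91.00 | 23.00 | -41167.43 | -10404.95
Σ | 24275.71 |  |  | 2133955.29 | 1678426.10
x_c = 2133955.29 / 24275.71 = 87.90 mm
y_c = 1678426.10 / 24275.71 = 69.14 mm

x_c = 87.90 mm, y_c = 69.14 mm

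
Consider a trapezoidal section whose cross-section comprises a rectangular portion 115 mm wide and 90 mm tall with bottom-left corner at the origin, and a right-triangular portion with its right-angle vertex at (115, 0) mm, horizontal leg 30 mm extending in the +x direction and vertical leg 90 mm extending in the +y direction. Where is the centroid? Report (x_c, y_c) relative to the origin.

rectangular portion: A = 115 × 90 = 10350.00, centroid at (57.50, 45.00).
triangular portion: A = ½·30·90 = 1350.00, centroid at (125.00, 30.00).
ΣA = 11700.00 mm²
ΣAx_c = (10350.00)(57.50) + (1350.00)(125.00) = 763875.00 mm³
ΣAy_c = (10350.00)(45.00) + (1350.00)(30.00) = 506250.00 mm³
x_c = 763875.00 / 11700.00 = 65.29 mm
y_c = 506250.00 / 11700.00 = 43.27 mm

x_c = 65.29 mm, y_c = 43.27 mm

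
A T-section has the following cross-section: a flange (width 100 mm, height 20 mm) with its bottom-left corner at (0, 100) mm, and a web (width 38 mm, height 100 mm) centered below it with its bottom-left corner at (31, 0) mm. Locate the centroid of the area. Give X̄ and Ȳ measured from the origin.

X̄ = 50.00 mm, Ȳ = 70.69 mm

web: A = 38 × 100 = 3800.00, centroid at (50.00, 50.00).
flange: A = 100 × 20 = 2000.00, centroid at (50.00, 110.00).
ΣA = 5800.00 mm²
ΣAX̄ = (3800.00)(50.00) + (2000.00)(50.00) = 290000.00 mm³
ΣAȲ = (3800.00)(50.00) + (2000.00)(110.00) = 410000.00 mm³
X̄ = 290000.00 / 5800.00 = 50.00 mm
Ȳ = 410000.00 / 5800.00 = 70.69 mm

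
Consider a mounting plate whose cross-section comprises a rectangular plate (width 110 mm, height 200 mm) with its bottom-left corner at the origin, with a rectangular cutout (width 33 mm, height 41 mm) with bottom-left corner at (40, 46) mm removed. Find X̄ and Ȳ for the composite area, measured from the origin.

plate: A = 110 × 200 = 22000.00, centroid at (55.00, 100.00).
hole: A = −(33 × 41) = -1353.00, centroid at (56.50, 66.50).
ΣA = 20647.00 mm²
ΣAX̄ = (22000.00)(55.00) + (-1353.00)(56.50) = 1133555.50 mm³
ΣAȲ = (22000.00)(100.00) + (-1353.00)(66.50) = 2110025.50 mm³
X̄ = 1133555.50 / 20647.00 = 54.90 mm
Ȳ = 2110025.50 / 20647.00 = 102.20 mm

X̄ = 54.90 mm, Ȳ = 102.20 mm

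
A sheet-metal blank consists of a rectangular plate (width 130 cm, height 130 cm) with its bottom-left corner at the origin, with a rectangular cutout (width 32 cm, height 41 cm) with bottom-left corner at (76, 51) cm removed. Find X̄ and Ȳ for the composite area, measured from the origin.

X̄ = 62.73 cm, Ȳ = 64.45 cm

Part | A | x̄ᵢ | ȳᵢ | A·x̄ᵢ | A·ȳᵢ
plate | 16900.00 | 65.00 | 65.00 | 1098500.00 | 1098500.00
hole | -1312.00 | 92.00 | 71.50 | -120704.00 | -93808.00
Σ | 15588.00 |  |  | 977796.00 | 1004692.00
X̄ = 977796.00 / 15588.00 = 62.73 cm
Ȳ = 1004692.00 / 15588.00 = 64.45 cm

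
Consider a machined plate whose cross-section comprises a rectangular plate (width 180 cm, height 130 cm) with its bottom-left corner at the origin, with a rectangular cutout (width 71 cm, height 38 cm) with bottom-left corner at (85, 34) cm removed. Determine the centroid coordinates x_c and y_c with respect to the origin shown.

x_c = 86.03 cm, y_c = 66.56 cm

plate: A = 180 × 130 = 23400.00, centroid at (90.00, 65.00).
hole: A = −(71 × 38) = -2698.00, centroid at (120.50, 53.00).
ΣA = 20702.00 cm², ΣAx_c = 1780891.00 cm³, ΣAy_c = 1378006.00 cm³.
x_c = 1780891.00/20702.00 = 86.03 cm; y_c = 1378006.00/20702.00 = 66.56 cm.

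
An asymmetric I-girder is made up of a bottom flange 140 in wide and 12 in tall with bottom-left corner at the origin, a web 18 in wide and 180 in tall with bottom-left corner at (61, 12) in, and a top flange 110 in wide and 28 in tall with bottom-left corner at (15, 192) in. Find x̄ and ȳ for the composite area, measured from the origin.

x̄ = 70.00 in, ȳ = 121.88 in

bottom flange: A = 140 × 12 = 1680.00, centroid at (70.00, 6.00).
web: A = 18 × 180 = 3240.00, centroid at (70.00, 102.00).
top flange: A = 110 × 28 = 3080.00, centroid at (70.00, 206.00).
ΣA = 8000.00 in², ΣAx̄ = 560000.00 in³, ΣAȳ = 975040.00 in³.
x̄ = 560000.00/8000.00 = 70.00 in; ȳ = 975040.00/8000.00 = 121.88 in.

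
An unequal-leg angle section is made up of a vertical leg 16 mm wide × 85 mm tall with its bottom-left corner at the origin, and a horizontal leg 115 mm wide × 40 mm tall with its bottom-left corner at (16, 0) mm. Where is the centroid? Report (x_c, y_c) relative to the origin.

x_c = 58.55 mm, y_c = 25.13 mm

Part | A | x̄ᵢ | ȳᵢ | A·x̄ᵢ | A·ȳᵢ
vertical leg | 1360.00 | 8.00 | 42.50 | 10880.00 | 57800.00
horizontal leg | 4600.00 | 73.50 | 20.00 | 338100.00 | 92000.00
Σ | 5960.00 |  |  | 348980.00 | 149800.00
x_c = 348980.00 / 5960.00 = 58.55 mm
y_c = 149800.00 / 5960.00 = 25.13 mm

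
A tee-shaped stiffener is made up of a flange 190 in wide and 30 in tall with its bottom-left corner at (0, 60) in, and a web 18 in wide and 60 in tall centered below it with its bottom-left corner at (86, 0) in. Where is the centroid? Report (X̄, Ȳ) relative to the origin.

Part | A | x̄ᵢ | ȳᵢ | A·x̄ᵢ | A·ȳᵢ
web | 1080.00 | 95.00 | 30.00 | 102600.00 | 32400.00
flange | 5700.00 | 95.00 | 75.00 | 541500.00 | 427500.00
Σ | 6780.00 |  |  | 644100.00 | 459900.00
X̄ = 644100.00 / 6780.00 = 95.00 in
Ȳ = 459900.00 / 6780.00 = 67.83 in

X̄ = 95.00 in, Ȳ = 67.83 in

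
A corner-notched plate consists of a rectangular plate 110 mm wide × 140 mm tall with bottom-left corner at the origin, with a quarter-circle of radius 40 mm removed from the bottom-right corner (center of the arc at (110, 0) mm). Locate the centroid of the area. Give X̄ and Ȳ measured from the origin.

Part | A | x̄ᵢ | ȳᵢ | A·x̄ᵢ | A·ȳᵢ
plate | 15400.00 | 55.00 | 70.00 | 847000.00 | 1078000.00
removed quarter-circle | -1256.64 | 93.02 | 16.98 | -116896.74 | -21333.33
Σ | 14143.36 |  |  | 730103.26 | 1056666.67
X̄ = 730103.26 / 14143.36 = 51.62 mm
Ȳ = 1056666.67 / 14143.36 = 74.71 mm

X̄ = 51.62 mm, Ȳ = 74.71 mm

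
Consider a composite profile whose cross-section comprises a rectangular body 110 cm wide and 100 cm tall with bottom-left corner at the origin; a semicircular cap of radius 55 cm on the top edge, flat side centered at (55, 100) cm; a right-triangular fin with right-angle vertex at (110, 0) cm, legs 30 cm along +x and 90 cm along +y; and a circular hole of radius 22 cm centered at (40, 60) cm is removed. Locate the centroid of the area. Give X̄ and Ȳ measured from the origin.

rectangular body: A = 110 × 100 = 11000.00, centroid at (55.00, 50.00).
semicircular top: A = ½π·55² = 4751.66, centroid at (55.00, 123.34).
triangular fin: A = ½·30·90 = 1350.00, centroid at (120.00, 30.00).
hole: A = −π·22² = -1520.53, centroid at (40.00, 60.00).
ΣA = 15581.13 cm², ΣAX̄ = 967520.01 cm³, ΣAȲ = 1085350.70 cm³.
X̄ = 967520.01/15581.13 = 62.10 cm; Ȳ = 1085350.70/15581.13 = 69.66 cm.

X̄ = 62.10 cm, Ȳ = 69.66 cm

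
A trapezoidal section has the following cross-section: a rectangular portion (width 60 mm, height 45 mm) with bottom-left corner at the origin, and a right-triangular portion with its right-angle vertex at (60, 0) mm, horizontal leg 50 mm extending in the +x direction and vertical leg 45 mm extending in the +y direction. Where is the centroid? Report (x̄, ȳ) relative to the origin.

x̄ = 43.73 mm, ȳ = 20.29 mm

rectangular portion: A = 60 × 45 = 2700.00, centroid at (30.00, 22.50).
triangular portion: A = ½·50·45 = 1125.00, centroid at (76.67, 15.00).
ΣA = 3825.00 mm², ΣAx̄ = 167250.00 mm³, ΣAȳ = 77625.00 mm³.
x̄ = 167250.00/3825.00 = 43.73 mm; ȳ = 77625.00/3825.00 = 20.29 mm.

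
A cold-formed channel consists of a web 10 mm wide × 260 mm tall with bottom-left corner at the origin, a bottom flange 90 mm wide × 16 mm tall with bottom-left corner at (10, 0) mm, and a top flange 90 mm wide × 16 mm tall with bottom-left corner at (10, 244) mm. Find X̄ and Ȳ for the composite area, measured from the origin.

X̄ = 31.28 mm, Ȳ = 130.00 mm

web: A = 10 × 260 = 2600.00, centroid at (5.00, 130.00).
bottom flange: A = 90 × 16 = 1440.00, centroid at (55.00, 8.00).
top flange: A = 90 × 16 = 1440.00, centroid at (55.00, 252.00).
ΣA = 5480.00 mm², ΣAX̄ = 171400.00 mm³, ΣAȲ = 712400.00 mm³.
X̄ = 171400.00/5480.00 = 31.28 mm; Ȳ = 712400.00/5480.00 = 130.00 mm.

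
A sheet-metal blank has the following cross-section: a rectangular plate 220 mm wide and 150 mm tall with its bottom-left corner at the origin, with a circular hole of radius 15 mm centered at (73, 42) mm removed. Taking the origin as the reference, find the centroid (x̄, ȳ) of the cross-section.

x̄ = 110.81 mm, ȳ = 75.72 mm

Part | A | x̄ᵢ | ȳᵢ | A·x̄ᵢ | A·ȳᵢ
plate | 33000.00 | 110.00 | 75.00 | 3630000.00 | 2475000.00
hole | -706.86 | 73.00 | 42.00 | -51600.66 | -29688.05
Σ | 32293.14 |  |  | 3578399.34 | 2445311.95
x̄ = 3578399.34 / 32293.14 = 110.81 mm
ȳ = 2445311.95 / 32293.14 = 75.72 mm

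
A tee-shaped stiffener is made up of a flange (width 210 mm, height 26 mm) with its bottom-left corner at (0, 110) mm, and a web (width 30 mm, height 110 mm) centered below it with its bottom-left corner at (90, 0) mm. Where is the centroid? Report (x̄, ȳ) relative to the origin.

x̄ = 105.00 mm, ȳ = 97.38 mm

web: A = 30 × 110 = 3300.00, centroid at (105.00, 55.00).
flange: A = 210 × 26 = 5460.00, centroid at (105.00, 123.00).
ΣA = 8760.00 mm²
ΣAx̄ = (3300.00)(105.00) + (5460.00)(105.00) = 919800.00 mm³
ΣAȳ = (3300.00)(55.00) + (5460.00)(123.00) = 853080.00 mm³
x̄ = 919800.00 / 8760.00 = 105.00 mm
ȳ = 853080.00 / 8760.00 = 97.38 mm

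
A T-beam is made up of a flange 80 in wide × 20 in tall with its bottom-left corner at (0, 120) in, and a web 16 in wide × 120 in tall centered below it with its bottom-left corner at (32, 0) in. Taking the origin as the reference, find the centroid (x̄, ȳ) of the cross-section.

web: A = 16 × 120 = 1920.00, centroid at (40.00, 60.00).
flange: A = 80 × 20 = 1600.00, centroid at (40.00, 130.00).
ΣA = 3520.00 in²
ΣAx̄ = (1920.00)(40.00) + (1600.00)(40.00) = 140800.00 in³
ΣAȳ = (1920.00)(60.00) + (1600.00)(130.00) = 323200.00 in³
x̄ = 140800.00 / 3520.00 = 40.00 in
ȳ = 323200.00 / 3520.00 = 91.82 in

x̄ = 40.00 in, ȳ = 91.82 in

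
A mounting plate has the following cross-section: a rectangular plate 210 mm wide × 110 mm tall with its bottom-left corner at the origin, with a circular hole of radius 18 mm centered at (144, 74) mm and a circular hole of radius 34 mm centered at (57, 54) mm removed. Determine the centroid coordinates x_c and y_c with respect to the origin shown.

Part | A | x̄ᵢ | ȳᵢ | A·x̄ᵢ | A·ȳᵢ
plate | 23100.00 | 105.00 | 55.00 | 2425500.00 | 1270500.00
hole 1 | -1017.88 | 144.00 | 74.00 | -146574.15 | -75322.83
hole 2 | -3631.68 | 57.00 | 54.00 | -207005.82 | -196110.78
Σ | 18450.44 |  |  | 2071920.03 | 999066.39
x_c = 2071920.03 / 18450.44 = 112.30 mm
y_c = 999066.39 / 18450.44 = 54.15 mm

x_c = 112.30 mm, y_c = 54.15 mm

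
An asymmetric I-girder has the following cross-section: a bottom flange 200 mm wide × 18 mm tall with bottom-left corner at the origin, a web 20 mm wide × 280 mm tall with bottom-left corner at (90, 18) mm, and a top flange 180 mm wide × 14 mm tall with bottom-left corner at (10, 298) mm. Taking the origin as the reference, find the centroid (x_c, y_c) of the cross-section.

x_c = 100.00 mm, y_c = 143.84 mm

bottom flange: A = 200 × 18 = 3600.00, centroid at (100.00, 9.00).
web: A = 20 × 280 = 5600.00, centroid at (100.00, 158.00).
top flange: A = 180 × 14 = 2520.00, centroid at (100.00, 305.00).
ΣA = 11720.00 mm²
ΣAx_c = (3600.00)(100.00) + (5600.00)(100.00) + (2520.00)(100.00) = 1172000.00 mm³
ΣAy_c = (3600.00)(9.00) + (5600.00)(158.00) + (2520.00)(305.00) = 1685800.00 mm³
x_c = 1172000.00 / 11720.00 = 100.00 mm
y_c = 1685800.00 / 11720.00 = 143.84 mm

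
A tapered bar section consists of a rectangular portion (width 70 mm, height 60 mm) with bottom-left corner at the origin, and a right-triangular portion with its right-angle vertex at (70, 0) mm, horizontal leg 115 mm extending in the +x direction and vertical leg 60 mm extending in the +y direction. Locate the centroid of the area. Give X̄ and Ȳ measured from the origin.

X̄ = 68.07 mm, Ȳ = 25.49 mm

Part | A | x̄ᵢ | ȳᵢ | A·x̄ᵢ | A·ȳᵢ
rectangular portion | 4200.00 | 35.00 | 30.00 | 147000.00 | 126000.00
triangular portion | 3450.00 | 108.33 | 20.00 | 373750.00 | 69000.00
Σ | 7650.00 |  |  | 520750.00 | 195000.00
X̄ = 520750.00 / 7650.00 = 68.07 mm
Ȳ = 195000.00 / 7650.00 = 25.49 mm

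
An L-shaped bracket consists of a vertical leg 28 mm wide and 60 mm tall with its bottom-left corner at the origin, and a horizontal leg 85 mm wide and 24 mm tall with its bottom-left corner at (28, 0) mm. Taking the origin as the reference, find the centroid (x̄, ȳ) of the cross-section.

vertical leg: A = 28 × 60 = 1680.00, centroid at (14.00, 30.00).
horizontal leg: A = 85 × 24 = 2040.00, centroid at (70.50, 12.00).
ΣA = 3720.00 mm², ΣAx̄ = 167340.00 mm³, ΣAȳ = 74880.00 mm³.
x̄ = 167340.00/3720.00 = 44.98 mm; ȳ = 74880.00/3720.00 = 20.13 mm.

x̄ = 44.98 mm, ȳ = 20.13 mm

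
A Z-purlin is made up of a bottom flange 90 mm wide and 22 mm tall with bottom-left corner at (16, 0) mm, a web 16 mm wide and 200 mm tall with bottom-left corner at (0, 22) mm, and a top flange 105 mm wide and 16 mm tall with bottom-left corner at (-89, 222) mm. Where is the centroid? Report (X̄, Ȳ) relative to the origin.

bottom flange: A = 90 × 22 = 1980.00, centroid at (61.00, 11.00).
web: A = 16 × 200 = 3200.00, centroid at (8.00, 122.00).
top flange: A = 105 × 16 = 1680.00, centroid at (-36.50, 230.00).
ΣA = 6860.00 mm², ΣAX̄ = 85060.00 mm³, ΣAȲ = 798580.00 mm³.
X̄ = 85060.00/6860.00 = 12.40 mm; Ȳ = 798580.00/6860.00 = 116.41 mm.

X̄ = 12.40 mm, Ȳ = 116.41 mm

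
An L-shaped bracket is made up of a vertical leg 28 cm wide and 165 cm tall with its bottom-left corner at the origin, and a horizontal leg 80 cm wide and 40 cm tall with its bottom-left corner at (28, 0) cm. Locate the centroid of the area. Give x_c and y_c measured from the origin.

x_c = 36.10 cm, y_c = 56.92 cm

vertical leg: A = 28 × 165 = 4620.00, centroid at (14.00, 82.50).
horizontal leg: A = 80 × 40 = 3200.00, centroid at (68.00, 20.00).
ΣA = 7820.00 cm²
ΣAx_c = (4620.00)(14.00) + (3200.00)(68.00) = 282280.00 cm³
ΣAy_c = (4620.00)(82.50) + (3200.00)(20.00) = 445150.00 cm³
x_c = 282280.00 / 7820.00 = 36.10 cm
y_c = 445150.00 / 7820.00 = 56.92 cm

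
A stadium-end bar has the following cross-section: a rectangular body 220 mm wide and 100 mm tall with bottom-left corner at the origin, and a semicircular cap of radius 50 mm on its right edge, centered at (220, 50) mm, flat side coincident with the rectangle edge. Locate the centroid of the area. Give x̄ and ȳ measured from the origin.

rectangular body: A = 220 × 100 = 22000.00, centroid at (110.00, 50.00).
semicircular end: A = ½π·50² = 3926.99, centroid at (241.22, 50.00).
ΣA = 25926.99 mm²
ΣAx̄ = (22000.00)(110.00) + (3926.99)(241.22) = 3367271.31 mm³
ΣAȳ = (22000.00)(50.00) + (3926.99)(50.00) = 1296349.54 mm³
x̄ = 3367271.31 / 25926.99 = 129.88 mm
ȳ = 1296349.54 / 25926.99 = 50.00 mm

x̄ = 129.88 mm, ȳ = 50.00 mm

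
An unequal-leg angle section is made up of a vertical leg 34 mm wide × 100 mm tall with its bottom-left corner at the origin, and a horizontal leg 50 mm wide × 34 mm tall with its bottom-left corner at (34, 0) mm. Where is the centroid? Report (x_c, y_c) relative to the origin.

x_c = 31.00 mm, y_c = 39.00 mm

Part | A | x̄ᵢ | ȳᵢ | A·x̄ᵢ | A·ȳᵢ
vertical leg | 3400.00 | 17.00 | 50.00 | 57800.00 | 170000.00
horizontal leg | 1700.00 | 59.00 | 17.00 | 100300.00 | 28900.00
Σ | 5100.00 |  |  | 158100.00 | 198900.00
x_c = 158100.00 / 5100.00 = 31.00 mm
y_c = 198900.00 / 5100.00 = 39.00 mm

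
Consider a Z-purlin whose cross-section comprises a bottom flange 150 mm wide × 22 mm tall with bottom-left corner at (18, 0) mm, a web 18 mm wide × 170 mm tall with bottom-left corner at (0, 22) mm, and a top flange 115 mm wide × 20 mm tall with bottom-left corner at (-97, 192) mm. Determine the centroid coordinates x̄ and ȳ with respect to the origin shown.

bottom flange: A = 150 × 22 = 3300.00, centroid at (93.00, 11.00).
web: A = 18 × 170 = 3060.00, centroid at (9.00, 107.00).
top flange: A = 115 × 20 = 2300.00, centroid at (-39.50, 202.00).
ΣA = 8660.00 mm², ΣAx̄ = 243590.00 mm³, ΣAȳ = 828320.00 mm³.
x̄ = 243590.00/8660.00 = 28.13 mm; ȳ = 828320.00/8660.00 = 95.65 mm.

x̄ = 28.13 mm, ȳ = 95.65 mm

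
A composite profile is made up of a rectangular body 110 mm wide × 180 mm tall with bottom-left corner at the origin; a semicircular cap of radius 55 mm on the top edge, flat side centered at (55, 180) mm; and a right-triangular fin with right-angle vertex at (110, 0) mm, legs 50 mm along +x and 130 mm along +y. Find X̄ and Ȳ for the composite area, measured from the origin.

rectangular body: A = 110 × 180 = 19800.00, centroid at (55.00, 90.00).
semicircular top: A = ½π·55² = 4751.66, centroid at (55.00, 203.34).
triangular fin: A = ½·50·130 = 3250.00, centroid at (126.67, 43.33).
ΣA = 27801.66 mm²
ΣAX̄ = (19800.00)(55.00) + (4751.66)(55.00) + (3250.00)(126.67) = 1762007.91 mm³
ΣAȲ = (19800.00)(90.00) + (4751.66)(203.34) + (3250.00)(43.33) = 2889048.60 mm³
X̄ = 1762007.91 / 27801.66 = 63.38 mm
Ȳ = 2889048.60 / 27801.66 = 103.92 mm

X̄ = 63.38 mm, Ȳ = 103.92 mm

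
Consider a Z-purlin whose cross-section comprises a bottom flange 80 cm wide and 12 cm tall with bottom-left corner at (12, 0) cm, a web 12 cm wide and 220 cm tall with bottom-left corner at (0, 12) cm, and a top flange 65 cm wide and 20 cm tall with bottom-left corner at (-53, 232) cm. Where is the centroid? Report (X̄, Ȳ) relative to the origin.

X̄ = 7.98 cm, Ȳ = 131.11 cm

bottom flange: A = 80 × 12 = 960.00, centroid at (52.00, 6.00).
web: A = 12 × 220 = 2640.00, centroid at (6.00, 122.00).
top flange: A = 65 × 20 = 1300.00, centroid at (-20.50, 242.00).
ΣA = 4900.00 cm², ΣAX̄ = 39110.00 cm³, ΣAȲ = 642440.00 cm³.
X̄ = 39110.00/4900.00 = 7.98 cm; Ȳ = 642440.00/4900.00 = 131.11 cm.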